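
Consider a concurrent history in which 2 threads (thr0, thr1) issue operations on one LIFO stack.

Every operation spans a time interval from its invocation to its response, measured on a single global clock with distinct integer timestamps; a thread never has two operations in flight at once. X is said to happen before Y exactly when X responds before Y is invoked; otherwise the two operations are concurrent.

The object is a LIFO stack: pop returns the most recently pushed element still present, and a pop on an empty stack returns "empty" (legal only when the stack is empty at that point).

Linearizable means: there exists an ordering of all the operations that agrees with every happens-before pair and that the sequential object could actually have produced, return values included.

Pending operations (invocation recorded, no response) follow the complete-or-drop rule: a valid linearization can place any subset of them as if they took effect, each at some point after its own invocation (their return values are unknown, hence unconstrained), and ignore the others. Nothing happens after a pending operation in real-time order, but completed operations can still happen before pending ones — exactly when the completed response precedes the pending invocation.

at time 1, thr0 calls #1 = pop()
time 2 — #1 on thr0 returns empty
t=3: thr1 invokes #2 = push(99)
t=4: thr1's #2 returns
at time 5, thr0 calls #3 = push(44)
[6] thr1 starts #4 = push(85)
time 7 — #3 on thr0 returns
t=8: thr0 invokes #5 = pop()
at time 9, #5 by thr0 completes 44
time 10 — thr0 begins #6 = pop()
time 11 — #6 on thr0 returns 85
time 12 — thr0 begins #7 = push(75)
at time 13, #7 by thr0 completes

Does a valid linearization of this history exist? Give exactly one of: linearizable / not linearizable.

witness order: #1, #2, #3, #5, #4, #6, #7
after step 1 (#1 pop() → empty): stack <>
after step 2 (#2 push(99)): stack <99>
after step 3 (#3 push(44)): stack <99,44>
after step 4 (#5 pop() → 44): stack <99>
after step 5 (#4 push(85) (pending, included)): stack <99,85>
after step 6 (#6 pop() → 85): stack <99>
after step 7 (#7 push(75)): stack <99,75>

linearizable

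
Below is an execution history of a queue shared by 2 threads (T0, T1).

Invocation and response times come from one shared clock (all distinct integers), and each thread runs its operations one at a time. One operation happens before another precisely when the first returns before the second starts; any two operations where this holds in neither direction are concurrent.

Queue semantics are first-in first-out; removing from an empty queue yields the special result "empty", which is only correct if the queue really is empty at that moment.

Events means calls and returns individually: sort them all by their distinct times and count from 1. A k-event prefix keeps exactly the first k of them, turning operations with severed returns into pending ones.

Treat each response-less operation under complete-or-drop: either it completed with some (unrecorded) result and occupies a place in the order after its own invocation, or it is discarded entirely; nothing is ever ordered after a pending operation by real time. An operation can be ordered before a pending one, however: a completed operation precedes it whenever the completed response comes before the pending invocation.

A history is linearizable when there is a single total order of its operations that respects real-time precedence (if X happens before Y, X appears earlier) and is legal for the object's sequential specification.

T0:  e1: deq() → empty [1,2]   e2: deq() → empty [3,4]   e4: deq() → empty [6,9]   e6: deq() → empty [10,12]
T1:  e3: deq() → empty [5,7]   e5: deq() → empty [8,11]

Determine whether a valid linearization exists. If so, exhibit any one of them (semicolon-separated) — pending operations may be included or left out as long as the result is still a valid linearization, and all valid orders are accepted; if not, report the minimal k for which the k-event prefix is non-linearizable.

step 1: e1 deq() → empty — queue <>
step 2: e2 deq() → empty — queue <>
step 3: e3 deq() → empty — queue <>
step 4: e4 deq() → empty — queue <>
step 5: e5 deq() → empty — queue <>
step 6: e6 deq() → empty — queue <>

linearizable — witness: e1; e2; e3; e4; e5; e6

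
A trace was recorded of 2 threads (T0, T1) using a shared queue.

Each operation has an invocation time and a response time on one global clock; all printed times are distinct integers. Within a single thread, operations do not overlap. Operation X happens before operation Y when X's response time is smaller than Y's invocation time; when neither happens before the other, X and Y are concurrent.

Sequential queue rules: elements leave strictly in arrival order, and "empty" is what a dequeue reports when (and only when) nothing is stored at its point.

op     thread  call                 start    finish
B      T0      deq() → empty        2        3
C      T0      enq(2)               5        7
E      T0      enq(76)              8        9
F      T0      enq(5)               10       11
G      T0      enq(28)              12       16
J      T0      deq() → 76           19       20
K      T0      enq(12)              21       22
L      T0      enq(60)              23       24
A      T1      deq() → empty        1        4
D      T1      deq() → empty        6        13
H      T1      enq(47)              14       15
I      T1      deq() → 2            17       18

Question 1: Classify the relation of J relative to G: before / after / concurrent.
Answer: after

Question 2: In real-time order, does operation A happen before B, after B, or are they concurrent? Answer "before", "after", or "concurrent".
Answer: concurrent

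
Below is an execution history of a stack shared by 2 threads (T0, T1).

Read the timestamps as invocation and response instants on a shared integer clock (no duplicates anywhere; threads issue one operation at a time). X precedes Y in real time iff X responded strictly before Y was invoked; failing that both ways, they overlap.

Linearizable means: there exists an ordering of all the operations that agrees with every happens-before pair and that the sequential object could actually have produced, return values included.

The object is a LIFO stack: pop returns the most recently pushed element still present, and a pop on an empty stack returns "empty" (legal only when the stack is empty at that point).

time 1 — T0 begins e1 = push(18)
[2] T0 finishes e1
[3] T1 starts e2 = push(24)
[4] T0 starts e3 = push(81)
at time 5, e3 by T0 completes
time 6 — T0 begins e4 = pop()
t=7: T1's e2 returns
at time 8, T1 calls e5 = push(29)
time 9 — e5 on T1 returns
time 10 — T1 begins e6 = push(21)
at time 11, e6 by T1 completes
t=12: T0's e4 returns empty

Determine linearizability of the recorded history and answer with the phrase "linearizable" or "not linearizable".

cut after 11 events: linearizable; cut after 12 events (e4 responds, time 12): not linearizable
6 completed operations, 7 real-time-consistent orders — every stack replay fails
for example e1, e2, e3, e4, e5, e6 fails at step 4: e4 pop() → empty is not legal there
for example e1, e2, e3, e5, e4, e6 fails at step 5: e4 pop() → empty is not legal there

not linearizable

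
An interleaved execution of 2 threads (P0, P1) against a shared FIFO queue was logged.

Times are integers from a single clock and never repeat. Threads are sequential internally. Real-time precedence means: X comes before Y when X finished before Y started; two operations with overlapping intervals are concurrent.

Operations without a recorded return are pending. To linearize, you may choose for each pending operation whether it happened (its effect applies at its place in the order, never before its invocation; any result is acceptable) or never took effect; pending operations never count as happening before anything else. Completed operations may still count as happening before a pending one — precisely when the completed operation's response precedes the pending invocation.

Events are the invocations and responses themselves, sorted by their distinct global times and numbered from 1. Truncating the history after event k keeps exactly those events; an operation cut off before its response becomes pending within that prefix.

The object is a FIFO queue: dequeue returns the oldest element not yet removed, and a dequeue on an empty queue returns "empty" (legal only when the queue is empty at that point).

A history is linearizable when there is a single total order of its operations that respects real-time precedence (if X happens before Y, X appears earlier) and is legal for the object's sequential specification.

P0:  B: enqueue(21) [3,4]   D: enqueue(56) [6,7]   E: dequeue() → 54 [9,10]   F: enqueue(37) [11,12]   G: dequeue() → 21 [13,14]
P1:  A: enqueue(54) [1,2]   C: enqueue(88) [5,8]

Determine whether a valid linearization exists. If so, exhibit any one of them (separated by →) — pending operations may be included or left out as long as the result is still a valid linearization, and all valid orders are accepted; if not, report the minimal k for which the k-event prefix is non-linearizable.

linearizable — witness: A → B → C → D → E → F → G

after step 1 (A enqueue(54)): queue <54>
after step 2 (B enqueue(21)): queue <54,21>
after step 3 (C enqueue(88)): queue <54,21,88>
after step 4 (D enqueue(56)): queue <54,21,88,56>
after step 5 (E dequeue() → 54): queue <21,88,56>
after step 6 (F enqueue(37)): queue <21,88,56,37>
after step 7 (G dequeue() → 21): queue <88,56,37>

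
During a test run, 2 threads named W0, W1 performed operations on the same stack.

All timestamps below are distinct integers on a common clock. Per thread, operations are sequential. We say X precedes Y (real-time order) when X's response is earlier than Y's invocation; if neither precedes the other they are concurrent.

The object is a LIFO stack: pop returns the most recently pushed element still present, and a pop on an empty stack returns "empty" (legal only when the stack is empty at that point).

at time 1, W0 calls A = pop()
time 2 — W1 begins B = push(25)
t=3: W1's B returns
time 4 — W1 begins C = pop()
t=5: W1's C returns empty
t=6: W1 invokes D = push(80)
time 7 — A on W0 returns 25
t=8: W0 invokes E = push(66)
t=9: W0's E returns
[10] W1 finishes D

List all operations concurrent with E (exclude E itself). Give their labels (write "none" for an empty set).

D

E spans [8,9]: anything still running between times 8 and 9 counts as concurrent
A [1,7]: before
B [2,3]: before
C [4,5]: before
D [6,10]: concurrent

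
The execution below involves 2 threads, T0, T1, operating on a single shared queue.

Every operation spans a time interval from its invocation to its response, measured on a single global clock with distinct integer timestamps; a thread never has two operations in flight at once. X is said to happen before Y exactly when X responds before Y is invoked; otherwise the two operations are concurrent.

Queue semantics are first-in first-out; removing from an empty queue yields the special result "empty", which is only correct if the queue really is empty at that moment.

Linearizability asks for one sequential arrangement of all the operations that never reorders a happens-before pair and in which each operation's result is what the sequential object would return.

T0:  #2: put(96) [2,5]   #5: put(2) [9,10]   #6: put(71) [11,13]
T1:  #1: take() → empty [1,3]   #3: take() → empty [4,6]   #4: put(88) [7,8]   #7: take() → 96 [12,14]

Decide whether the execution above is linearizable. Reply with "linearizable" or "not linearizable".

linearizable

a witness: #1, #3, #2, #4, #5, #6, #7
step 1: #1 take() → empty — queue <>
step 2: #3 take() → empty — queue <>
step 3: #2 put(96) — queue <96>
step 4: #4 put(88) — queue <96,88>
step 5: #5 put(2) — queue <96,88,2>
step 6: #6 put(71) — queue <96,88,2,71>
step 7: #7 take() → 96 — queue <88,2,71>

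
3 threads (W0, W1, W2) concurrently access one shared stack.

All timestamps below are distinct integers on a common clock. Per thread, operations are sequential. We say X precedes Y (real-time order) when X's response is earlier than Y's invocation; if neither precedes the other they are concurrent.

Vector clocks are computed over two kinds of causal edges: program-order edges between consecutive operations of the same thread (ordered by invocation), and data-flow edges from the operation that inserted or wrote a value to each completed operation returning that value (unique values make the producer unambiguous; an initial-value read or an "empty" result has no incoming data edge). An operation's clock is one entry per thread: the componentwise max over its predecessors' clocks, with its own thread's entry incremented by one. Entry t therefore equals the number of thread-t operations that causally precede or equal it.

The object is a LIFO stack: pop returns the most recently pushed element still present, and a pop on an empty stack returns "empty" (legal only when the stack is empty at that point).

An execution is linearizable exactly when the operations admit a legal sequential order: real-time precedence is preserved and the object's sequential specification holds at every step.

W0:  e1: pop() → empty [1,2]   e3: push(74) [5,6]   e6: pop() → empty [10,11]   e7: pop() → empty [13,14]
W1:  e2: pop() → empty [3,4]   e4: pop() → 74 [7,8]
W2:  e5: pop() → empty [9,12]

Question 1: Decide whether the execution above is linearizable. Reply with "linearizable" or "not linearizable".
witness order: e1, e2, e3, e4, e5, e6, e7
after step 1 (e1 pop() → empty): stack <>
after step 2 (e2 pop() → empty): stack <>
after step 3 (e3 push(74)): stack <74>
after step 4 (e4 pop() → 74): stack <>
after step 5 (e5 pop() → empty): stack <>
after step 6 (e6 pop() → empty): stack <>
after step 7 (e7 pop() → empty): stack <>

linearizable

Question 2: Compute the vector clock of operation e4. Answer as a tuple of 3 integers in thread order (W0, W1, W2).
e5, invoked 9, has no incoming edges; only W2's bump applies → (0, 0, 1)
e2, invoked 3, has no incoming edges; only W1's bump applies → (0, 1, 0)
e1, invoked 1, has no incoming edges; only W0's bump applies → (1, 0, 0)
VC(e3, invoked at 5): max of VC(e1)=(1, 0, 0), then +1 on thread W0 → (2, 0, 0)
VC(e6, invoked at 10): max of VC(e3)=(2, 0, 0), then +1 on thread W0 → (3, 0, 0)
VC(e4, invoked at 7): max of VC(e2)=(0, 1, 0), VC(e3)=(2, 0, 0), then +1 on thread W1 → (2, 2, 0)
VC(e7, invoked at 13): max of VC(e6)=(3, 0, 0), then +1 on thread W0 → (4, 0, 0)
target: VC(e4) = (2, 2, 0)

(2, 2, 0)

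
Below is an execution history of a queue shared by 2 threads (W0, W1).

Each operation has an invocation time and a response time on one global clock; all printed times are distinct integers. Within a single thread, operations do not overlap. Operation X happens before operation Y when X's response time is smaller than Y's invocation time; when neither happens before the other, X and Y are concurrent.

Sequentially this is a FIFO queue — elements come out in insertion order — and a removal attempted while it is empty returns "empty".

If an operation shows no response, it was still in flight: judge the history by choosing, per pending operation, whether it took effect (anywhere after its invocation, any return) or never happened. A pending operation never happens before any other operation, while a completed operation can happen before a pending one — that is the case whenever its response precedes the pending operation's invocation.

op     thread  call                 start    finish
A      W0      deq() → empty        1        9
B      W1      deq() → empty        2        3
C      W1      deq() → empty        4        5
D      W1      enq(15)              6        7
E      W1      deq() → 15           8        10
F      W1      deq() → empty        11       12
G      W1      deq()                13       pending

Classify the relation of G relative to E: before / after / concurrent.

G spans [13,…), E spans [8,10]
resp(E)=10 < inv(G)=13

after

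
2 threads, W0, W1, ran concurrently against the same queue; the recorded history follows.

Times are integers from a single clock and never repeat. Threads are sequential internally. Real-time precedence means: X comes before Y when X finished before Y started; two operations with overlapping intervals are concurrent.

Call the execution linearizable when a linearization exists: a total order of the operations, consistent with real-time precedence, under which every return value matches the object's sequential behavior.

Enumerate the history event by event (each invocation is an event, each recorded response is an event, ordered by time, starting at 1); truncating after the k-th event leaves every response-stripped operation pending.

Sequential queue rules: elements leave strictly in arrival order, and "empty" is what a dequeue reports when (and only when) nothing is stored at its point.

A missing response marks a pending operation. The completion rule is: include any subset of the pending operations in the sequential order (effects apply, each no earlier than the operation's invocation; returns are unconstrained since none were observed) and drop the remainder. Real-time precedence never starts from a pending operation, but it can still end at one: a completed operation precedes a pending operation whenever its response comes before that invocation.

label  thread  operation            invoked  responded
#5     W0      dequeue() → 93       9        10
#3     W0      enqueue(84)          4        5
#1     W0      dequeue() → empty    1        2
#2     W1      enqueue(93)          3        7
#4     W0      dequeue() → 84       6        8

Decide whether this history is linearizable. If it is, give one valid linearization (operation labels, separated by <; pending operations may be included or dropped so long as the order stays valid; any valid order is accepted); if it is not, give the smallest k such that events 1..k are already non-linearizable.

step 1: #1 dequeue() → empty — queue <>
step 2: #3 enqueue(84) — queue <84>
step 3: #2 enqueue(93) — queue <84,93>
step 4: #4 dequeue() → 84 — queue <93>
step 5: #5 dequeue() → 93 — queue <>

linearizable — witness: #1 < #3 < #2 < #4 < #5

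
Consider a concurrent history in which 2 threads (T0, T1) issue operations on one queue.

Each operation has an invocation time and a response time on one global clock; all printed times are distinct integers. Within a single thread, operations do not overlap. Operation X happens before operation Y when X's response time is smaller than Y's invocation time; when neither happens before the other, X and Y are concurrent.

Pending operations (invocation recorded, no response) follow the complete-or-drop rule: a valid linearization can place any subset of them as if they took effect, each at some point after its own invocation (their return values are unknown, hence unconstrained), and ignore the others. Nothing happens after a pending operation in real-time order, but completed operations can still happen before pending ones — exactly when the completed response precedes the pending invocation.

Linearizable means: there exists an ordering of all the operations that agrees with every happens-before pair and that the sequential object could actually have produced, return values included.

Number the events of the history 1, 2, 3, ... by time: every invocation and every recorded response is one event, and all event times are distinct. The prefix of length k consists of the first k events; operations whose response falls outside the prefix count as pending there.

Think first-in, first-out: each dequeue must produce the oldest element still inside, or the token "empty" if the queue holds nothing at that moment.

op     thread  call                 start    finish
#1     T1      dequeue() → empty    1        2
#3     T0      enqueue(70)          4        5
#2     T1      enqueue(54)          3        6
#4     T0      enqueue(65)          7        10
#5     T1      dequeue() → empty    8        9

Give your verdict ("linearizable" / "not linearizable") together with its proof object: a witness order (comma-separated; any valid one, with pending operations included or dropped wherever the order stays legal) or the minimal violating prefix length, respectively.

not linearizable — minimal violating prefix: 9 events

cut after 8 events: linearizable; cut after 9 events (#5 responds, time 9): not linearizable
2 orders of the 4 completed queue ops respect real time; none is legal
include/drop combinations of the 1 pending operation (#4) were all tried; none helps
one such order, #1, #2, #3, #5 (pending dropped), breaks at step 4 where #5 dequeue() → empty is illegal
one such order, #1, #3, #2, #5 (pending dropped), breaks at step 4 where #5 dequeue() → empty is illegal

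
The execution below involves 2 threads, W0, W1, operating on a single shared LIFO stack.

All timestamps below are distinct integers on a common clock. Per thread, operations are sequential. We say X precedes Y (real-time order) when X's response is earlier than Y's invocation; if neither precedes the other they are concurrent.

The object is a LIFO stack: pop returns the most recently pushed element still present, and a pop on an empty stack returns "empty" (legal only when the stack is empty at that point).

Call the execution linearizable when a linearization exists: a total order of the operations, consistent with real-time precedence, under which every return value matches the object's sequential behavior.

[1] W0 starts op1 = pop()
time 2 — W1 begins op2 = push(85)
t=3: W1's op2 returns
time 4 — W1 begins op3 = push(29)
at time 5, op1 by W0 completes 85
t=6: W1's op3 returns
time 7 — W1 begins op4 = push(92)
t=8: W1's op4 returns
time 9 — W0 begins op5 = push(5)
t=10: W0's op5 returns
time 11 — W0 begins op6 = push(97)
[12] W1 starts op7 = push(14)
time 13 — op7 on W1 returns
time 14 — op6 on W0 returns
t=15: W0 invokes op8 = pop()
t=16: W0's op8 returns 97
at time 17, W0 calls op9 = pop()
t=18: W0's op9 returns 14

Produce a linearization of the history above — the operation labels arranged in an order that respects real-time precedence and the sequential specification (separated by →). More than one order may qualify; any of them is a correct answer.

op2 → op1 → op3 → op4 → op5 → op7 → op6 → op8 → op9

1. op2 push(85), leaving stack <85>
2. op1 pop() → 85, leaving stack <>
3. op3 push(29), leaving stack <29>
4. op4 push(92), leaving stack <29,92>
5. op5 push(5), leaving stack <29,92,5>
6. op7 push(14), leaving stack <29,92,5,14>
7. op6 push(97), leaving stack <29,92,5,14,97>
8. op8 pop() → 97, leaving stack <29,92,5,14>
9. op9 pop() → 14, leaving stack <29,92,5>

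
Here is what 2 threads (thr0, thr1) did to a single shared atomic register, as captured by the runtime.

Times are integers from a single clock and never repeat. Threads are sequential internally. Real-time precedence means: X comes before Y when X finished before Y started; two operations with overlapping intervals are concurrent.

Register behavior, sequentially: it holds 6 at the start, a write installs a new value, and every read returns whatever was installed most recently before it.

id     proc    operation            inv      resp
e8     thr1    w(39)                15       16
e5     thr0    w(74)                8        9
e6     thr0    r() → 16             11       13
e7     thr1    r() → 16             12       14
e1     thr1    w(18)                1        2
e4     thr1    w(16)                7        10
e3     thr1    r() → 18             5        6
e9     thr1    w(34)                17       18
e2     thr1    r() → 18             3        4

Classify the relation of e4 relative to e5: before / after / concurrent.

e4 spans [7,10], e5 spans [8,9]
the intervals overlap in both directions

concurrent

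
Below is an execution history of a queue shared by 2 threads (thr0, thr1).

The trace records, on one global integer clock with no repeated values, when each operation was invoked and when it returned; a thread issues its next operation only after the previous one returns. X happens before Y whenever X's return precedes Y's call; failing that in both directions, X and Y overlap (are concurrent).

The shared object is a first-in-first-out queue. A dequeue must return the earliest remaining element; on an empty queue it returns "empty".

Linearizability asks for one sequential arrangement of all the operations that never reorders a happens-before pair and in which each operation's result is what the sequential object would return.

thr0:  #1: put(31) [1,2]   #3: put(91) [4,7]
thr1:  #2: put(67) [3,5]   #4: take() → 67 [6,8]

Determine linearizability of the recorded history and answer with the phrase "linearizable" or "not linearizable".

not linearizable

the violation lands at event 8, #4's response at time 8: events 1..7 linearize, events 1..8 do not
3 orders of the 4 completed queue ops respect real time; none is legal
one such order, #1, #2, #3, #4, breaks at step 4 where #4 take() → 67 is illegal
one such order, #1, #2, #4, #3, breaks at step 3 where #4 take() → 67 is illegal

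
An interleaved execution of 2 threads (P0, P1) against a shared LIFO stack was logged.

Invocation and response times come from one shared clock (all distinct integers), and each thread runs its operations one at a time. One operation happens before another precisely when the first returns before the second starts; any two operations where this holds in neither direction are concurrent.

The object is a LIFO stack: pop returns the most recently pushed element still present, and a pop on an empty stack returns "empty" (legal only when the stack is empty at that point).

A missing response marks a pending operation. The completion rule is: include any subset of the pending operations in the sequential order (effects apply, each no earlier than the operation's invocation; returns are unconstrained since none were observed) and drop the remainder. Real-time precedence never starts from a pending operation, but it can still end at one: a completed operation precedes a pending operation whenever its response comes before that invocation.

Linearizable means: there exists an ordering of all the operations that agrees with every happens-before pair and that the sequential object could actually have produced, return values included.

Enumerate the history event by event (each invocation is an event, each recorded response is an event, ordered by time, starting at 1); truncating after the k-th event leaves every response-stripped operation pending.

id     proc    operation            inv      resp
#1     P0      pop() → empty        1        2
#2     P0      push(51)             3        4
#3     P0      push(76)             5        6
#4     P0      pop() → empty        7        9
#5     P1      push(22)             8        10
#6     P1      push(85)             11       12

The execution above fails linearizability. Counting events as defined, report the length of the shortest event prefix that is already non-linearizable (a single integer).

events 1..8 are still linearizable — one witness is #1, #2, #3:
step 1: #1 pop() → empty — stack <>
step 2: #2 push(51) — stack <51>
step 3: #3 push(76) — stack <51,76>
at event 9 (#4's time-9 response) nothing linearizes any more
completion choices over the 1 pending operation (#5) were checked; none helps
one such order, #1, #2, #3, #4 (pending dropped), breaks at step 4 where #4 pop() → empty is illegal

9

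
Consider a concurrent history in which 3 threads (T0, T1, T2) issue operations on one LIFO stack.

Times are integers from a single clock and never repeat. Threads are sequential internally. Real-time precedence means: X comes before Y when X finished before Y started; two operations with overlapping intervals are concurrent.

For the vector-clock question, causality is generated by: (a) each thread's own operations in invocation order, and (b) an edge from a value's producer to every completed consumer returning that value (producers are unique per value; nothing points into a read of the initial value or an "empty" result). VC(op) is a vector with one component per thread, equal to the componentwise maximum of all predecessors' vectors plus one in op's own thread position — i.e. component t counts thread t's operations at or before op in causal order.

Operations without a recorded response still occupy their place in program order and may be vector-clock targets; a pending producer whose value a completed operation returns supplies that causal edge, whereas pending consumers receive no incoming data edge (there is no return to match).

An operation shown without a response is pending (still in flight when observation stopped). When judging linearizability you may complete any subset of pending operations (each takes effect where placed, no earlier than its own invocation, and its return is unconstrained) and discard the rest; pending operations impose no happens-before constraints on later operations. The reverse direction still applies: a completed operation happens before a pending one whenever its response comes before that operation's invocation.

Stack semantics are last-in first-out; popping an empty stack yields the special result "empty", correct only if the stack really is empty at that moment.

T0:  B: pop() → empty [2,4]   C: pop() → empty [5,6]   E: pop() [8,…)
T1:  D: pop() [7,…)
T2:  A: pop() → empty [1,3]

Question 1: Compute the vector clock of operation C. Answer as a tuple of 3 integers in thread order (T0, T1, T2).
A, invoked 1, has no incoming edges; only T2's bump applies → (0, 0, 1)
D, invoked 7, has no incoming edges; only T1's bump applies → (0, 1, 0)
B, invoked 2, has no incoming edges; only T0's bump applies → (1, 0, 0)
from VC(B)=(1, 0, 0), C (invoked 5) maxes components and bumps T0 → (2, 0, 0)
from VC(C)=(2, 0, 0), E (invoked 8) maxes components and bumps T0 → (3, 0, 0)
target: VC(C) = (2, 0, 0)

(2, 0, 0)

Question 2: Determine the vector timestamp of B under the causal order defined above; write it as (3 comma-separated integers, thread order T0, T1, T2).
VC(A, invoked at 1): no causal predecessors; +1 on T2 → (0, 0, 1)
VC(D, invoked at 7): no causal predecessors; +1 on T1 → (0, 1, 0)
VC(B, invoked at 2): no causal predecessors; +1 on T0 → (1, 0, 0)
C, invoked 5, takes VC(B)=(1, 0, 0) under max, adds 1 for T0 → (2, 0, 0)
E, invoked 8, takes VC(C)=(2, 0, 0) under max, adds 1 for T0 → (3, 0, 0)
target: VC(B) = (1, 0, 0)

(1, 0, 0)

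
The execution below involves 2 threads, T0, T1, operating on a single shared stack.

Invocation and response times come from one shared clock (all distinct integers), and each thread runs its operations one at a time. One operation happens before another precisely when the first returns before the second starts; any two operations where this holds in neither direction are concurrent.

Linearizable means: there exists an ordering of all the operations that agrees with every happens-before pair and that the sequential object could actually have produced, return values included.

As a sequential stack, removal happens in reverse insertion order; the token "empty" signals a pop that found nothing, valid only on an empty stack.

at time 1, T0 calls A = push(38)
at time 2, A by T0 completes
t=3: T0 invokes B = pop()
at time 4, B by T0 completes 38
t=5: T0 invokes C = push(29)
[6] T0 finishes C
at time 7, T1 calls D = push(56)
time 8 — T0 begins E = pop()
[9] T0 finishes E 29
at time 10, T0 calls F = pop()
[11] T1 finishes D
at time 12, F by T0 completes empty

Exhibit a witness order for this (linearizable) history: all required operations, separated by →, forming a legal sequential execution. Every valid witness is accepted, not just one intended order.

step 1: A push(38) — stack <38>
step 2: B pop() → 38 — stack <>
step 3: C push(29) — stack <29>
step 4: E pop() → 29 — stack <>
step 5: F pop() → empty — stack <>
step 6: D push(56) — stack <56>

A → B → C → E → F → D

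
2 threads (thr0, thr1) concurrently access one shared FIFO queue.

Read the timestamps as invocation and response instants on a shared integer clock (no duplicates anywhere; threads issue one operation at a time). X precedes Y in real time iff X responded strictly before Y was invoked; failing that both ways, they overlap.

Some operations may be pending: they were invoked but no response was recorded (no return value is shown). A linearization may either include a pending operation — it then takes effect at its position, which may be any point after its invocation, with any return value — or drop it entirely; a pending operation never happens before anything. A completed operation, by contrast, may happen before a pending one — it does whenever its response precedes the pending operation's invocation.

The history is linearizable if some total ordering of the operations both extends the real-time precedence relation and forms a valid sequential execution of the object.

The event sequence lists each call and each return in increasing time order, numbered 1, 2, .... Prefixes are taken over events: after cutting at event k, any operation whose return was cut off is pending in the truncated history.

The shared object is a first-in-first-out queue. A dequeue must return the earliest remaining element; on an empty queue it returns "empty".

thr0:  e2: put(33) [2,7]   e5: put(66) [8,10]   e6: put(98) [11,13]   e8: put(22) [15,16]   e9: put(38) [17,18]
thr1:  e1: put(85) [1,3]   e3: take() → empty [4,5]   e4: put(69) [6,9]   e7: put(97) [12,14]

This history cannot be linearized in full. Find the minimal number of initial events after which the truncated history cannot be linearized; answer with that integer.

events 1..4 are linearizable, e.g. via e1:
1. e1 put(85), leaving queue <85>
include event 5 — e3 responding at 5 — and every candidate order breaks
include/drop combinations of the 1 pending operation (e2) were all tried; none helps
for example e1, e3 (pending dropped) fails at step 2: e3 take() → empty is not legal there

5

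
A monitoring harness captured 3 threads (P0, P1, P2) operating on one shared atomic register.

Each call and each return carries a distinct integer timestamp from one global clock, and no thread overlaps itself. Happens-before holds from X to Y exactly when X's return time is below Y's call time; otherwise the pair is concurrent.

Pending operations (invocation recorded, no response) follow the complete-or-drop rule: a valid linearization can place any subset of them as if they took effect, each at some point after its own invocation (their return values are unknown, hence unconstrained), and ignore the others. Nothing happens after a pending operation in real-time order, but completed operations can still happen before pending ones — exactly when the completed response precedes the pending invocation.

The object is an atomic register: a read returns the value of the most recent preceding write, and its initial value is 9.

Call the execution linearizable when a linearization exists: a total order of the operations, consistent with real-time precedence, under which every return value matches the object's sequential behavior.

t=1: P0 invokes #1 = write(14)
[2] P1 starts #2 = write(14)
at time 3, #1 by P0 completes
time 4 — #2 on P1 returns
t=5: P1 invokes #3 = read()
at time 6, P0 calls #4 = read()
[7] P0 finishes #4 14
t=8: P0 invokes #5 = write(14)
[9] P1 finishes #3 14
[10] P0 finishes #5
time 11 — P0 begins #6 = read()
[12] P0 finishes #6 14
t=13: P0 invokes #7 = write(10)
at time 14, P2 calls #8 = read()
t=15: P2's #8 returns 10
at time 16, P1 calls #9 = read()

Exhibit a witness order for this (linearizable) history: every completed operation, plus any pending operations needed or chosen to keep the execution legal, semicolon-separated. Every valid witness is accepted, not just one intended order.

#1; #2; #3; #4; #5; #6; #7; #8

step 1: #1 write(14) — value 14
step 2: #2 write(14) — value 14
step 3: #3 read() → 14 — value 14
step 4: #4 read() → 14 — value 14
step 5: #5 write(14) — value 14
step 6: #6 read() → 14 — value 14
step 7: #7 write(10) (pending, included) — value 10
step 8: #8 read() → 10 — value 10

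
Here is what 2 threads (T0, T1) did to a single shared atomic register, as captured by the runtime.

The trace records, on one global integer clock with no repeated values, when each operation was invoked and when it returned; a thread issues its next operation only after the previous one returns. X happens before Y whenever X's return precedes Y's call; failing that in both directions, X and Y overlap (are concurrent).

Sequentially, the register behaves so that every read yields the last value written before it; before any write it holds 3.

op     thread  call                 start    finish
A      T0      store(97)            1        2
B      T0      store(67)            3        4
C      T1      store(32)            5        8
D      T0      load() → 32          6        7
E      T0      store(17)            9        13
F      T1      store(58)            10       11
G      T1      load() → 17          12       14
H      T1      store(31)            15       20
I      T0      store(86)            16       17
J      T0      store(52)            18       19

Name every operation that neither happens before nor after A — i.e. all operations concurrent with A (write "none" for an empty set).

none

A runs from 1 to 2; window-overlapping ops are concurrent
B [3,4]: after
C [5,8]: after
D [6,7]: after
E [9,13]: after
F [10,11]: after
G [12,14]: after
H [15,20]: after
I [16,17]: after
J [18,19]: after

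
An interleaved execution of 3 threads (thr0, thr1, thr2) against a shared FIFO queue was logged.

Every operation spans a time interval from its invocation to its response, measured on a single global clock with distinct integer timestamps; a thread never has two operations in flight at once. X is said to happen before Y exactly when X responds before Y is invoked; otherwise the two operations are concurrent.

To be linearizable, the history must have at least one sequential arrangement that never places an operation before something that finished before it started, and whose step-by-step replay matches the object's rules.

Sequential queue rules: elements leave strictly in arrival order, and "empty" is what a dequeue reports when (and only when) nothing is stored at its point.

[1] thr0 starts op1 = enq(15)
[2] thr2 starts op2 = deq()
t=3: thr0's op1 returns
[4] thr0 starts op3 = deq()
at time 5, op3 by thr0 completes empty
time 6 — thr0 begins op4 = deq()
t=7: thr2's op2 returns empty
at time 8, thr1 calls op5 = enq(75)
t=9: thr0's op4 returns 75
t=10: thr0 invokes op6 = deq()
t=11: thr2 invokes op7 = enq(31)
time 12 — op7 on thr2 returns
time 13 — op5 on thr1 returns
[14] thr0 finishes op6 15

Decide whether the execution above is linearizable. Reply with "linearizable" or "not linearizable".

not linearizable

events 1..6 are fine; event 7 — the response of op2 at time 7 — makes the prefix non-linearizable
all 3 real-time-respecting orders fail — 3 completed FIFO queue operations, no legal replay
no escape via the 1 pending operation (op4): every completion choice fails
take op1, op2, op3 (pending dropped): step 2 already fails, because op2 deq() → empty cannot occur there
take op1, op3, op2 (pending dropped): step 2 already fails, because op3 deq() → empty cannot occur there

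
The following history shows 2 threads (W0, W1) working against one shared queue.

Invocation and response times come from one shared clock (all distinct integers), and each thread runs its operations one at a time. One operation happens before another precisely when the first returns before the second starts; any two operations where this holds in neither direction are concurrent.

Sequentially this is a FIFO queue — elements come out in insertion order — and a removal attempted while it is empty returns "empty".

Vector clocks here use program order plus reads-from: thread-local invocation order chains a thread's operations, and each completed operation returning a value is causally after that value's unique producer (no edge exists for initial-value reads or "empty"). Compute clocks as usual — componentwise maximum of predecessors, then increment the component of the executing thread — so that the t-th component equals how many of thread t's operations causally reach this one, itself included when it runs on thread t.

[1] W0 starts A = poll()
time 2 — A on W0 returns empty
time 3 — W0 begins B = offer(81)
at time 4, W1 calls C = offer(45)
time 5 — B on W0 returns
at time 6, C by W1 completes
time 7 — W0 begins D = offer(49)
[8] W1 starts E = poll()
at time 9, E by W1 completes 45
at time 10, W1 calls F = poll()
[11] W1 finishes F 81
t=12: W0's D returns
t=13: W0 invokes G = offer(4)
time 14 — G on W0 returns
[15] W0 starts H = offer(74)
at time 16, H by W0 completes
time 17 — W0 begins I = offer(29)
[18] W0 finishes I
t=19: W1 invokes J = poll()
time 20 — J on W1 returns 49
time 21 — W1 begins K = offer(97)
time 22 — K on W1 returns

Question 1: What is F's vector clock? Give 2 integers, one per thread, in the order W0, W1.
(2, 3)

C, invoked 4, has no incoming edges; only W1's bump applies → (0, 1)
A, invoked 1, has no incoming edges; only W0's bump applies → (1, 0)
VC(E, invoked at 8): max of VC(C)=(0, 1), then +1 on thread W1 → (0, 2)
VC(B, invoked at 3): max of VC(A)=(1, 0), then +1 on thread W0 → (2, 0)
VC(D, invoked at 7): max of VC(B)=(2, 0), then +1 on thread W0 → (3, 0)
VC(G, invoked at 13): max of VC(D)=(3, 0), then +1 on thread W0 → (4, 0)
VC(F, invoked at 10): max of VC(B)=(2, 0), VC(E)=(0, 2), then +1 on thread W1 → (2, 3)
VC(H, invoked at 15): max of VC(G)=(4, 0), then +1 on thread W0 → (5, 0)
VC(I, invoked at 17): max of VC(H)=(5, 0), then +1 on thread W0 → (6, 0)
VC(J, invoked at 19): max of VC(D)=(3, 0), VC(F)=(2, 3), then +1 on thread W1 → (3, 4)
VC(K, invoked at 21): max of VC(J)=(3, 4), then +1 on thread W1 → (3, 5)
target: VC(F) = (2, 3)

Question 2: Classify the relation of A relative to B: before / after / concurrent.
before

A spans [1,2], B spans [3,5]
resp(A)=2 < inv(B)=3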